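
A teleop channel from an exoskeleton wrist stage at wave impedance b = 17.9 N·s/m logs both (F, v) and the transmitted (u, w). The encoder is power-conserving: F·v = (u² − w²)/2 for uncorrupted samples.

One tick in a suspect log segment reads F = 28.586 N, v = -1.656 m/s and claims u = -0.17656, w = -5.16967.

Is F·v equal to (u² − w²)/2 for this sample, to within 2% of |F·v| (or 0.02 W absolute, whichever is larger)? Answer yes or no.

no

F·v = 28.586×(-1.656) = -47.3384 W.
(u² − w²)/2 = (0.0312 − 26.7255)/2 = -13.3472 W.
|Δ| = 33.9913;  2% of max(1, |F·v|) = 0.9468.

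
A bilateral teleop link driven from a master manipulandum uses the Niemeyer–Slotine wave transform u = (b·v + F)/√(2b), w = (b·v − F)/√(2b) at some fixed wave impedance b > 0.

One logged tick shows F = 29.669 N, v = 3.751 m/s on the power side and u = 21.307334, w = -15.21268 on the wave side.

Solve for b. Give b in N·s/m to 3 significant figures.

b = 1.32 N·s/m

u + w = 6.094654;  u + w = √(2b)·v, so √(2b) = 6.094654/3.751 = 1.624808.
b = (√(2b))²/2 = 2.640000/2 = 1.320000.
(Check via u − w = 2F/√(2b): u − w = 36.520014, 2F/√(2b) = 36.520012.)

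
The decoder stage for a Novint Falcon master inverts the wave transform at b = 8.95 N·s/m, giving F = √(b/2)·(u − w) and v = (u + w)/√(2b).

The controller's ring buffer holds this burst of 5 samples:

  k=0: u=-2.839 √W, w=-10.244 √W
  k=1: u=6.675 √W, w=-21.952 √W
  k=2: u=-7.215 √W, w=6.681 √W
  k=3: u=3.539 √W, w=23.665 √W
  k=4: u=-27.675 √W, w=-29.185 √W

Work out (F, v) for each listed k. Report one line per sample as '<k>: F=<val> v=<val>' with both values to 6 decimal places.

0: F=15.664682 v=-3.092294
1: F=60.558116 v=-3.610868
2: F=-29.395870 v=-0.126216
3: F=-42.574934 v=6.429930
4: F=3.194284 v=-13.439414

k=0: u−w=7.405000, u+w=-13.083000; √(b/2)=2.115420, √(2b)=4.230839; F=2.115420×7.405=15.664682, v=-13.083000/4.230839=-3.092294
k=1: u−w=28.627000, u+w=-15.277000; √(b/2)=2.115420, √(2b)=4.230839; F=2.115420×28.627=60.558116, v=-15.277000/4.230839=-3.610868
k=2: u−w=-13.896000, u+w=-0.534000; √(b/2)=2.115420, √(2b)=4.230839; F=2.115420×(-13.896)=-29.395870, v=-0.534000/4.230839=-0.126216
k=3: u−w=-20.126000, u+w=27.204000; √(b/2)=2.115420, √(2b)=4.230839; F=2.115420×(-20.126)=-42.574934, v=27.204000/4.230839=6.429930
k=4: u−w=1.510000, u+w=-56.860000; √(b/2)=2.115420, √(2b)=4.230839; F=2.115420×1.51=3.194284, v=-56.860000/4.230839=-13.439414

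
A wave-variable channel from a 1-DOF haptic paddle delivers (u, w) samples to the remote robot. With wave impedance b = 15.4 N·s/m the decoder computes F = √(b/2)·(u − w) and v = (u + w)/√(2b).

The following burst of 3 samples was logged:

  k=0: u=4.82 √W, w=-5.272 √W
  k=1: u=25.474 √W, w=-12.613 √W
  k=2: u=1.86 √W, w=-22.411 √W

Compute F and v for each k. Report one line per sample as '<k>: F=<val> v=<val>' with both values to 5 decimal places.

k=0: u−w=10.09200, u+w=-0.45200; √(b/2)=2.77489, √(2b)=5.54977; F=2.77489×10.092=28.00416, v=-0.45200/5.54977=-0.08144
k=1: u−w=38.08700, u+w=12.86100; √(b/2)=2.77489, √(2b)=5.54977; F=2.77489×38.087=105.68714, v=12.86100/5.54977=2.31739
k=2: u−w=24.27100, u+w=-20.55100; √(b/2)=2.77489, √(2b)=5.54977; F=2.77489×24.271=67.34929, v=-20.55100/5.54977=-3.70303

0: F=28.00416 v=-0.08144
1: F=105.68714 v=2.31739
2: F=67.34929 v=-3.70303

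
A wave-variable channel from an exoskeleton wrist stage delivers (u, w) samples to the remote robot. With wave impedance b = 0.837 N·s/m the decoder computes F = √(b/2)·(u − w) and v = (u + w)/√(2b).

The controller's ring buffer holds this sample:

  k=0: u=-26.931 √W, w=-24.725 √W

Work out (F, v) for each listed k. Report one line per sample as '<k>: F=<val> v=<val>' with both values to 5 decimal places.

0: F=-1.42710 v=-39.92483

k=0: u−w=-2.20600, u+w=-51.65600; √(b/2)=0.64692, √(2b)=1.29383; F=0.64692×(-2.206)=-1.42710, v=-51.65600/1.29383=-39.92483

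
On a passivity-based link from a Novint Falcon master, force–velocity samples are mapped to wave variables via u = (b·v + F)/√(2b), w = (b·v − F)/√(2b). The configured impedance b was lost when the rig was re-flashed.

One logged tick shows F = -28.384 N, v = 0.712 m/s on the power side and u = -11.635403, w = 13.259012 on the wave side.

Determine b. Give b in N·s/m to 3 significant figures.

b = 2.6 N·s/m

u + w = 1.623609;  u + w = √(2b)·v, so √(2b) = 1.623609/0.712 = 2.280350.
b = (√(2b))²/2 = 5.199995/2 = 2.599997.
(Check via u − w = 2F/√(2b): u − w = -24.894415, 2F/√(2b) = -24.894427.)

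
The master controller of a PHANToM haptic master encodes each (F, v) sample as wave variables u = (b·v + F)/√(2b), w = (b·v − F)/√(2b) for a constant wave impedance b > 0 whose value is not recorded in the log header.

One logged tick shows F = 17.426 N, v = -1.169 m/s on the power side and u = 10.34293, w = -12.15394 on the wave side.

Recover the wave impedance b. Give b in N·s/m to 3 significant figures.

u + w = -1.8110;  u + w = √(2b)·v, so √(2b) = -1.8110/(-1.169) = 1.5492.
b = (√(2b))²/2 = 2.4000/2 = 1.2000.
(Check via u − w = 2F/√(2b): u − w = 22.4969, 2F/√(2b) = 22.4968.)

b = 1.2 N·s/m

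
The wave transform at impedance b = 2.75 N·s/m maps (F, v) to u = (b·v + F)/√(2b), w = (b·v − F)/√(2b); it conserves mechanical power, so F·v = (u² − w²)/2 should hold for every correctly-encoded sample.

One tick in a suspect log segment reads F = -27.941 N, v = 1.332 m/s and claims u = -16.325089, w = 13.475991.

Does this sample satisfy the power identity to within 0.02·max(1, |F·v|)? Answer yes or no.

no

F·v = (-27.941)×1.332 = -37.217412 W.
(u² − w²)/2 = (266.508531 − 181.602333)/2 = 42.453099 W.
|Δ| = 79.670511;  2% of max(1, |F·v|) = 0.744348.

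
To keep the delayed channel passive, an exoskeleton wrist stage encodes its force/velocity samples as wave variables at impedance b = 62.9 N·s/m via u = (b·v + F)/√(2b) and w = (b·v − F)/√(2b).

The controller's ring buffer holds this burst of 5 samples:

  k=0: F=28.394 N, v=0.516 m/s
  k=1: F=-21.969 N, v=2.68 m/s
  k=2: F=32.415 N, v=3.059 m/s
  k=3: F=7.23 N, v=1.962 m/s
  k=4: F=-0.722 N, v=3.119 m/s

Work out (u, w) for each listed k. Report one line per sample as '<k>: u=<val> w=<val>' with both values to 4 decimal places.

k=0: b·v=62.9×0.516=32.4564; √(2b)=11.2161; u=(32.4564+28.394)/11.2161=5.4253, w=(32.4564−28.394)/11.2161=0.3622
k=1: b·v=62.9×2.68=168.5720; √(2b)=11.2161; u=(168.5720+(-21.969))/11.2161=13.0708, w=(168.5720−(-21.969))/11.2161=16.9882
k=2: b·v=62.9×3.059=192.4111; √(2b)=11.2161; u=(192.4111+32.415)/11.2161=20.0450, w=(192.4111−32.415)/11.2161=14.2649
k=3: b·v=62.9×1.962=123.4098; √(2b)=11.2161; u=(123.4098+7.23)/11.2161=11.6476, w=(123.4098−7.23)/11.2161=10.3583
k=4: b·v=62.9×3.119=196.1851; √(2b)=11.2161; u=(196.1851+(-0.722))/11.2161=17.4271, w=(196.1851−(-0.722))/11.2161=17.5558

0: u=5.4253 w=0.3622
1: u=13.0708 w=16.9882
2: u=20.0450 w=14.2649
3: u=11.6476 w=10.3583
4: u=17.4271 w=17.5558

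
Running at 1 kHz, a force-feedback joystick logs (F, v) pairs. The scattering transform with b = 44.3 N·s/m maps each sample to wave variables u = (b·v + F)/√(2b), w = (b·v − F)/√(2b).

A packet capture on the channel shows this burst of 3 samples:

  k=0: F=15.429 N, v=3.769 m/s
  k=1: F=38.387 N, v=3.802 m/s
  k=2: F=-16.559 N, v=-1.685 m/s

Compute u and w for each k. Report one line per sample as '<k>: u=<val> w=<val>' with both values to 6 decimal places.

0: u=19.377500 w=16.099183
1: u=21.971840 w=13.815463
2: u=-9.689456 w=-6.171040

k=0: b·v=44.3×3.769=166.966700; √(2b)=9.412757; u=(166.966700+15.429)/9.412757=19.377500, w=(166.966700−15.429)/9.412757=16.099183
k=1: b·v=44.3×3.802=168.428600; √(2b)=9.412757; u=(168.428600+38.387)/9.412757=21.971840, w=(168.428600−38.387)/9.412757=13.815463
k=2: b·v=44.3×(-1.685)=-74.645500; √(2b)=9.412757; u=(-74.645500+(-16.559))/9.412757=-9.689456, w=(-74.645500−(-16.559))/9.412757=-6.171040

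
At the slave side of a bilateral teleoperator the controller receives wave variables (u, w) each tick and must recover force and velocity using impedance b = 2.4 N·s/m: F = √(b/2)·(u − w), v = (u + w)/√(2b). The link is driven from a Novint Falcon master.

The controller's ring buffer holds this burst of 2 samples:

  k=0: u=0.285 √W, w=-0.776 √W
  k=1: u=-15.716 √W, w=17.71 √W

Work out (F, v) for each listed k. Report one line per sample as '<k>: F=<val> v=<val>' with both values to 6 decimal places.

k=0: u−w=1.061000, u+w=-0.491000; √(b/2)=1.095445, √(2b)=2.190890; F=1.095445×1.061=1.162267, v=-0.491000/2.190890=-0.224110
k=1: u−w=-33.426000, u+w=1.994000; √(b/2)=1.095445, √(2b)=2.190890; F=1.095445×(-33.426)=-36.616348, v=1.994000/2.190890=0.910132

0: F=1.162267 v=-0.224110
1: F=-36.616348 v=0.910132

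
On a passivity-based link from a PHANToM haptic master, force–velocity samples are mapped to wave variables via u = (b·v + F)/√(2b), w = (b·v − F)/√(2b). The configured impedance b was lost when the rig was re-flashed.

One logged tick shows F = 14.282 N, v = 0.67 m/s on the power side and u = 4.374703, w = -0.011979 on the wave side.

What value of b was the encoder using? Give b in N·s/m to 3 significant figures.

b = 21.2 N·s/m

u + w = 4.362724;  u + w = √(2b)·v, so √(2b) = 4.362724/0.67 = 6.511528.
b = (√(2b))²/2 = 42.400002/2 = 21.200001.
(Check via u − w = 2F/√(2b): u − w = 4.386682, 2F/√(2b) = 4.386681.)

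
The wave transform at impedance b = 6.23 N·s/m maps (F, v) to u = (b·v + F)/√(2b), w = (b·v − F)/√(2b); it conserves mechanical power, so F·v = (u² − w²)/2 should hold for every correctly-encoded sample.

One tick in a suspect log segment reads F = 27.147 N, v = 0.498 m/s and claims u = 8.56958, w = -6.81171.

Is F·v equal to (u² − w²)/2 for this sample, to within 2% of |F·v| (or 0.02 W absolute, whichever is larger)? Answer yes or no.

F·v = 27.147×0.498 = 13.5192 W.
(u² − w²)/2 = (73.4377 − 46.3994)/2 = 13.5192 W.
|Δ| = 0.0001;  2% of max(1, |F·v|) = 0.2704.

yes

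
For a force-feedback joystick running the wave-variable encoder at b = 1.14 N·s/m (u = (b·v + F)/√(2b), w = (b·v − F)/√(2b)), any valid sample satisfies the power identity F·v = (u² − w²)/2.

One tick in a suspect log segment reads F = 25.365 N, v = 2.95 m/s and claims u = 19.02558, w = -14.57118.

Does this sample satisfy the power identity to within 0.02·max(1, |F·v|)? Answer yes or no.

yes

F·v = 25.365×2.95 = 74.82675 W.
(u² − w²)/2 = (361.97269 − 212.31929)/2 = 74.82670 W.
|Δ| = 0.00005;  2% of max(1, |F·v|) = 1.49654.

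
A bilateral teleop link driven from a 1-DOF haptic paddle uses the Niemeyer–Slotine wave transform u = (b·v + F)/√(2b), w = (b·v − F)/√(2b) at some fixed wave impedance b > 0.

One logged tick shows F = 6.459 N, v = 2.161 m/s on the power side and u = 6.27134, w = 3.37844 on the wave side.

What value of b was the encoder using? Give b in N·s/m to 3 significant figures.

b = 9.97 N·s/m

u + w = 9.6498;  u + w = √(2b)·v, so √(2b) = 9.6498/2.161 = 4.4654.
b = (√(2b))²/2 = 19.9400/2 = 9.9700.
(Check via u − w = 2F/√(2b): u − w = 2.8929, 2F/√(2b) = 2.8929.)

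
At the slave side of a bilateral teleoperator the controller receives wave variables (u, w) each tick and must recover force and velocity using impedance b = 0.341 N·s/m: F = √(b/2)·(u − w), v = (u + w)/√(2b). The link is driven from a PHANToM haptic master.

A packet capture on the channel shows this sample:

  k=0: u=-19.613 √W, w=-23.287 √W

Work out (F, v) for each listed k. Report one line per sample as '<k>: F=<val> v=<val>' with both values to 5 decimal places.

k=0: u−w=3.67400, u+w=-42.90000; √(b/2)=0.41292, √(2b)=0.82583; F=0.41292×3.674=1.51706, v=-42.90000/0.82583=-51.94755

0: F=1.51706 v=-51.94755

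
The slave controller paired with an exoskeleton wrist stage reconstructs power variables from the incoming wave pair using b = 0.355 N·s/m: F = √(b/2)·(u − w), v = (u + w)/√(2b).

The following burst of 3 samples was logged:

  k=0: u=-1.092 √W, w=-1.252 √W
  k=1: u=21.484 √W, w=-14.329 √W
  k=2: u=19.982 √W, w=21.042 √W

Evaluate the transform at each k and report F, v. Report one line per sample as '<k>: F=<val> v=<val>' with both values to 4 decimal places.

k=0: u−w=0.1600, u+w=-2.3440; √(b/2)=0.4213, √(2b)=0.8426; F=0.4213×0.16=0.0674, v=-2.3440/0.8426=-2.7818
k=1: u−w=35.8130, u+w=7.1550; √(b/2)=0.4213, √(2b)=0.8426; F=0.4213×35.813=15.0883, v=7.1550/0.8426=8.4914
k=2: u−w=-1.0600, u+w=41.0240; √(b/2)=0.4213, √(2b)=0.8426; F=0.4213×(-1.06)=-0.4466, v=41.0240/0.8426=48.6865

0: F=0.0674 v=-2.7818
1: F=15.0883 v=8.4914
2: F=-0.4466 v=48.6865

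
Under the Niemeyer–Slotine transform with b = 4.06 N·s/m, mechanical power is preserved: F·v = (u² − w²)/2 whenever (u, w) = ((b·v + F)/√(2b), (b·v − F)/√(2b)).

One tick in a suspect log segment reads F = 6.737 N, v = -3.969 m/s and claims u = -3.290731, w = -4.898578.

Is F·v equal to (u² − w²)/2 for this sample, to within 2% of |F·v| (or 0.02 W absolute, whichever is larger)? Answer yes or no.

no

F·v = 6.737×(-3.969) = -26.739153 W.
(u² − w²)/2 = (10.828911 − 23.996066)/2 = -6.583578 W.
|Δ| = 20.155575;  2% of max(1, |F·v|) = 0.534783.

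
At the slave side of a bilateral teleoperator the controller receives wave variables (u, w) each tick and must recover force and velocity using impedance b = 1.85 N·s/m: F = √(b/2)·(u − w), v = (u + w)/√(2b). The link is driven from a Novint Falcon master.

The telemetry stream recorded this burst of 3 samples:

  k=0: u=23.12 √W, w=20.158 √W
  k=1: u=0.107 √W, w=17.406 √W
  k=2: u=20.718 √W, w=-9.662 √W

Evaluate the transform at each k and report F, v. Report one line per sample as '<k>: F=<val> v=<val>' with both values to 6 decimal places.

0: F=2.848760 v=22.499161
1: F=-16.637645 v=9.104575
2: F=29.218548 v=5.747741

k=0: u−w=2.962000, u+w=43.278000; √(b/2)=0.961769, √(2b)=1.923538; F=0.961769×2.962=2.848760, v=43.278000/1.923538=22.499161
k=1: u−w=-17.299000, u+w=17.513000; √(b/2)=0.961769, √(2b)=1.923538; F=0.961769×(-17.299)=-16.637645, v=17.513000/1.923538=9.104575
k=2: u−w=30.380000, u+w=11.056000; √(b/2)=0.961769, √(2b)=1.923538; F=0.961769×30.38=29.218548, v=11.056000/1.923538=5.747741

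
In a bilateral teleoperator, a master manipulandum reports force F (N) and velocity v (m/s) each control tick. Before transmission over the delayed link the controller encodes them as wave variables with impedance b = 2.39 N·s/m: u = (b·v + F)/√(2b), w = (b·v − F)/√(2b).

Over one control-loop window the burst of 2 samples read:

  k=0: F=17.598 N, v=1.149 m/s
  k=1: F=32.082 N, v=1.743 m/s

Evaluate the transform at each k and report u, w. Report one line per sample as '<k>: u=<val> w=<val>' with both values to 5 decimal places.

k=0: b·v=2.39×1.149=2.74611; √(2b)=2.18632; u=(2.74611+17.598)/2.18632=9.30518, w=(2.74611−17.598)/2.18632=-6.79310
k=1: b·v=2.39×1.743=4.16577; √(2b)=2.18632; u=(4.16577+32.082)/2.18632=16.57934, w=(4.16577−32.082)/2.18632=-12.76859

0: u=9.30518 w=-6.79310
1: u=16.57934 w=-12.76859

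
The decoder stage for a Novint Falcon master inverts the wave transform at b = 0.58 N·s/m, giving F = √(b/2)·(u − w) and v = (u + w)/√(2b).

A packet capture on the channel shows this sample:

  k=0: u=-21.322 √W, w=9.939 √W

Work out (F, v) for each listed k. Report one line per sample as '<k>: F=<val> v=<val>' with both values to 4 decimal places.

k=0: u−w=-31.2610, u+w=-11.3830; √(b/2)=0.5385, √(2b)=1.0770; F=0.5385×(-31.261)=-16.8346, v=-11.3830/1.0770=-10.5689

0: F=-16.8346 v=-10.5689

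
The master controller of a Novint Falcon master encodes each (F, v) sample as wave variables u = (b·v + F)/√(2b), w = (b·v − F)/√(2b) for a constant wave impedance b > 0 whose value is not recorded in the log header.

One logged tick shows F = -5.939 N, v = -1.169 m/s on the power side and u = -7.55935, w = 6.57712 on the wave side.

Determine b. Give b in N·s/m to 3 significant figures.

b = 0.353 N·s/m

u + w = -0.9822;  u + w = √(2b)·v, so √(2b) = -0.9822/(-1.169) = 0.8402.
b = (√(2b))²/2 = 0.7060/2 = 0.3530.
(Check via u − w = 2F/√(2b): u − w = -14.1365, 2F/√(2b) = -14.1366.)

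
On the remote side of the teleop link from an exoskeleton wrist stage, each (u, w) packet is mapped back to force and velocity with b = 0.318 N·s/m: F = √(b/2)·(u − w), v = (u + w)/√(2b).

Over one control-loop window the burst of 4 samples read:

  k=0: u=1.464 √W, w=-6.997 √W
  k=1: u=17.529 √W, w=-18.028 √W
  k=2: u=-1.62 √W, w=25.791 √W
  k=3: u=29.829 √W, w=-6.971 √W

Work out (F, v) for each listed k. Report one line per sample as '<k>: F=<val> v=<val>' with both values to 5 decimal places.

0: F=3.37381 v=-6.93797
1: F=14.17828 v=-0.62571
2: F=-10.93008 v=30.30861
3: F=14.67393 v=28.66221

k=0: u−w=8.46100, u+w=-5.53300; √(b/2)=0.39875, √(2b)=0.79750; F=0.39875×8.461=3.37381, v=-5.53300/0.79750=-6.93797
k=1: u−w=35.55700, u+w=-0.49900; √(b/2)=0.39875, √(2b)=0.79750; F=0.39875×35.557=14.17828, v=-0.49900/0.79750=-0.62571
k=2: u−w=-27.41100, u+w=24.17100; √(b/2)=0.39875, √(2b)=0.79750; F=0.39875×(-27.411)=-10.93008, v=24.17100/0.79750=30.30861
k=3: u−w=36.80000, u+w=22.85800; √(b/2)=0.39875, √(2b)=0.79750; F=0.39875×36.8=14.67393, v=22.85800/0.79750=28.66221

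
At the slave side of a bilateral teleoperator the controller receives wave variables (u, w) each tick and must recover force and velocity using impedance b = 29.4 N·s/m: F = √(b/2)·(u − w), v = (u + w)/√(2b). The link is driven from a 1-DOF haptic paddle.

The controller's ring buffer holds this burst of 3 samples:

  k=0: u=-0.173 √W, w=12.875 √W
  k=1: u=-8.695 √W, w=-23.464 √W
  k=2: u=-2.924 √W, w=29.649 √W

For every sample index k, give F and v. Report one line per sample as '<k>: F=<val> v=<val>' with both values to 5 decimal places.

0: F=-50.02679 v=1.65647
1: F=56.62520 v=-4.19386
2: F=-124.88677 v=3.48521

k=0: u−w=-13.04800, u+w=12.70200; √(b/2)=3.83406, √(2b)=7.66812; F=3.83406×(-13.048)=-50.02679, v=12.70200/7.66812=1.65647
k=1: u−w=14.76900, u+w=-32.15900; √(b/2)=3.83406, √(2b)=7.66812; F=3.83406×14.769=56.62520, v=-32.15900/7.66812=-4.19386
k=2: u−w=-32.57300, u+w=26.72500; √(b/2)=3.83406, √(2b)=7.66812; F=3.83406×(-32.573)=-124.88677, v=26.72500/7.66812=3.48521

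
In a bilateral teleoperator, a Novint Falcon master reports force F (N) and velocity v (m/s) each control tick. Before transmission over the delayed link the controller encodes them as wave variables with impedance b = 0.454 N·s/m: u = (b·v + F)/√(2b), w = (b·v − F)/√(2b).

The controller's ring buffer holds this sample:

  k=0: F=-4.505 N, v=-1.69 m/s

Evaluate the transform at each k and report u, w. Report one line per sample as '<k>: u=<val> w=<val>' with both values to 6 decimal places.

0: u=-5.532914 w=3.922529

k=0: b·v=0.454×(-1.69)=-0.767260; √(2b)=0.952890; u=(-0.767260+(-4.505))/0.952890=-5.532914, w=(-0.767260−(-4.505))/0.952890=3.922529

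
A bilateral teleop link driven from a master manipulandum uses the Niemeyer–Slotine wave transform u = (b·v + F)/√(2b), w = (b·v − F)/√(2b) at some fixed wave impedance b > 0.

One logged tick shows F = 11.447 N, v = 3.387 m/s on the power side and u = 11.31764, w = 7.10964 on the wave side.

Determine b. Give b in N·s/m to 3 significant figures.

b = 14.8 N·s/m

u + w = 18.4273;  u + w = √(2b)·v, so √(2b) = 18.4273/3.387 = 5.4406.
b = (√(2b))²/2 = 29.6000/2 = 14.8000.
(Check via u − w = 2F/√(2b): u − w = 4.2080, 2F/√(2b) = 4.2080.)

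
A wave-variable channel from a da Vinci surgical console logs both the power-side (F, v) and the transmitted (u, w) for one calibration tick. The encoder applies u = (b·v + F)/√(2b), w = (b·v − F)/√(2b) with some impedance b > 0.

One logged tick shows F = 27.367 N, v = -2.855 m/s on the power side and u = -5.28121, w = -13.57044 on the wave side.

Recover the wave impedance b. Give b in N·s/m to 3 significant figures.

b = 21.8 N·s/m

u + w = -18.85165;  u + w = √(2b)·v, so √(2b) = -18.85165/(-2.855) = 6.60303.
b = (√(2b))²/2 = 43.60000/2 = 21.80000.
(Check via u − w = 2F/√(2b): u − w = 8.28923, 2F/√(2b) = 8.28923.)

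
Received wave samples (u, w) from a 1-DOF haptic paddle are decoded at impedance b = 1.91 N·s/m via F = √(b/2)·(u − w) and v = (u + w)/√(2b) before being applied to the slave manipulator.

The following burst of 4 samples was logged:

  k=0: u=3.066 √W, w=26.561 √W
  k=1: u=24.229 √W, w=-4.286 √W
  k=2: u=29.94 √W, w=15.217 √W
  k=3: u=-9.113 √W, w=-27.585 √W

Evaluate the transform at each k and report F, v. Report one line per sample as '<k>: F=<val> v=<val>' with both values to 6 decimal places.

0: F=-22.960278 v=15.158492
1: F=27.866028 v=10.203726
2: F=14.387919 v=23.104331
3: F=18.051596 v=-18.776330

k=0: u−w=-23.495000, u+w=29.627000; √(b/2)=0.977241, √(2b)=1.954482; F=0.977241×(-23.495)=-22.960278, v=29.627000/1.954482=15.158492
k=1: u−w=28.515000, u+w=19.943000; √(b/2)=0.977241, √(2b)=1.954482; F=0.977241×28.515=27.866028, v=19.943000/1.954482=10.203726
k=2: u−w=14.723000, u+w=45.157000; √(b/2)=0.977241, √(2b)=1.954482; F=0.977241×14.723=14.387919, v=45.157000/1.954482=23.104331
k=3: u−w=18.472000, u+w=-36.698000; √(b/2)=0.977241, √(2b)=1.954482; F=0.977241×18.472=18.051596, v=-36.698000/1.954482=-18.776330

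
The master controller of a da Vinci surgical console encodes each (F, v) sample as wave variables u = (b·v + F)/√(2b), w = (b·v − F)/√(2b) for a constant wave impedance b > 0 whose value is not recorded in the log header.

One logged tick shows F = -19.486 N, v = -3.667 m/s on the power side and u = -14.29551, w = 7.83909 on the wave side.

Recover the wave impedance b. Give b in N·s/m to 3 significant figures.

b = 1.55 N·s/m

u + w = -6.45642;  u + w = √(2b)·v, so √(2b) = -6.45642/(-3.667) = 1.76068.
b = (√(2b))²/2 = 3.10000/2 = 1.55000.
(Check via u − w = 2F/√(2b): u − w = -22.13460, 2F/√(2b) = -22.13461.)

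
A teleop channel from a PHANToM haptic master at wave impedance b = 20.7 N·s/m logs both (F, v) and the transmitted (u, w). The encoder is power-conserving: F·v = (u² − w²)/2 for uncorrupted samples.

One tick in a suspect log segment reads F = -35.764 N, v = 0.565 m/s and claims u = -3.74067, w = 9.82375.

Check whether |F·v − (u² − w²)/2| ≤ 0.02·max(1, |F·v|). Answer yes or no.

no

F·v = (-35.764)×0.565 = -20.20666 W.
(u² − w²)/2 = (13.99261 − 96.50606)/2 = -41.25673 W.
|Δ| = 21.05007;  2% of max(1, |F·v|) = 0.40413.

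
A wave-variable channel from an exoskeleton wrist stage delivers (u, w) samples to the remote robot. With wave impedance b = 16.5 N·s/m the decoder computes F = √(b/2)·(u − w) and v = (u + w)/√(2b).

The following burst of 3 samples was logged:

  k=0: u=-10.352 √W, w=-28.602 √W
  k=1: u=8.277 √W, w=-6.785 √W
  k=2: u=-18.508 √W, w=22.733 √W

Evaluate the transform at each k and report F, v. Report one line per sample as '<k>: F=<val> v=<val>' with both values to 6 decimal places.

k=0: u−w=18.250000, u+w=-38.954000; √(b/2)=2.872281, √(2b)=5.744563; F=2.872281×18.25=52.419134, v=-38.954000/5.744563=-6.781021
k=1: u−w=15.062000, u+w=1.492000; √(b/2)=2.872281, √(2b)=5.744563; F=2.872281×15.062=43.262301, v=1.492000/5.744563=0.259724
k=2: u−w=-41.241000, u+w=4.225000; √(b/2)=2.872281, √(2b)=5.744563; F=2.872281×(-41.241)=-118.455754, v=4.225000/5.744563=0.735478

0: F=52.419134 v=-6.781021
1: F=43.262301 v=0.259724
2: F=-118.455754 v=0.735478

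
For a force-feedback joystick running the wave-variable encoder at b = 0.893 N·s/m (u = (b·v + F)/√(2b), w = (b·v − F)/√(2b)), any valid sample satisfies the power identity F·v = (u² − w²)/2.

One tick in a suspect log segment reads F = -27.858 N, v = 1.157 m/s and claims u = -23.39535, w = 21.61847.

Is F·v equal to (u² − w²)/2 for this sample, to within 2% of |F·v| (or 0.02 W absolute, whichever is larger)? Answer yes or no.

F·v = (-27.858)×1.157 = -32.2317 W.
(u² − w²)/2 = (547.3424 − 467.3582)/2 = 39.9921 W.
|Δ| = 72.2238;  2% of max(1, |F·v|) = 0.6446.

no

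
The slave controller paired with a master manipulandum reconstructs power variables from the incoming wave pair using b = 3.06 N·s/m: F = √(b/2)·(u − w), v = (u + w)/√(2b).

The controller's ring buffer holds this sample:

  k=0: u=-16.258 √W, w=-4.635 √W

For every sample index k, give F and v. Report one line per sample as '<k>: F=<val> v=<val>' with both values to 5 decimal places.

0: F=-14.37686 v=-8.44549

k=0: u−w=-11.62300, u+w=-20.89300; √(b/2)=1.23693, √(2b)=2.47386; F=1.23693×(-11.623)=-14.37686, v=-20.89300/2.47386=-8.44549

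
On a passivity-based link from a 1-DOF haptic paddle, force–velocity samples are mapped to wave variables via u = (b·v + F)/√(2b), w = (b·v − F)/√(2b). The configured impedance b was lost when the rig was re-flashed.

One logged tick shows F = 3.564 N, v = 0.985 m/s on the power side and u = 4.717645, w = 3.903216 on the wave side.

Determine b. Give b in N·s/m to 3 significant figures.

u + w = 8.620861;  u + w = √(2b)·v, so √(2b) = 8.620861/0.985 = 8.752143.
b = (√(2b))²/2 = 76.600010/2 = 38.300005.
(Check via u − w = 2F/√(2b): u − w = 0.814429, 2F/√(2b) = 0.814429.)

b = 38.3 N·s/m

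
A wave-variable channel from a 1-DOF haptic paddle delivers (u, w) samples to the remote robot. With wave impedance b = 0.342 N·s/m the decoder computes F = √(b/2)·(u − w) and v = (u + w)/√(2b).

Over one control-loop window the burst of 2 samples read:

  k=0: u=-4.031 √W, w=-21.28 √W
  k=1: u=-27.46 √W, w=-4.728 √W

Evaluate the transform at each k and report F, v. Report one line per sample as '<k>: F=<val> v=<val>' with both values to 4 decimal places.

k=0: u−w=17.2490, u+w=-25.3110; √(b/2)=0.4135, √(2b)=0.8270; F=0.4135×17.249=7.1328, v=-25.3110/0.8270=-30.6042
k=1: u−w=-22.7320, u+w=-32.1880; √(b/2)=0.4135, √(2b)=0.8270; F=0.4135×(-22.732)=-9.4002, v=-32.1880/0.8270=-38.9194

0: F=7.1328 v=-30.6042
1: F=-9.4002 v=-38.9194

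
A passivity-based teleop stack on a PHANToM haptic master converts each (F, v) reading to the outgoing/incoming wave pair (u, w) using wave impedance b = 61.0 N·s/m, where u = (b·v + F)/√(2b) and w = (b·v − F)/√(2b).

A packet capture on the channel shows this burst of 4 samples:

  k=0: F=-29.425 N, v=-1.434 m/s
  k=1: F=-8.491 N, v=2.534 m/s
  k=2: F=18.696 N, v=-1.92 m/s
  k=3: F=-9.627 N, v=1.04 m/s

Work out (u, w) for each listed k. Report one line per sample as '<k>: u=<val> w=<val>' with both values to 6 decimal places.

0: u=-10.583538 w=-5.255510
1: u=13.225733 w=14.763211
2: u=-8.910890 w=-12.296203
3: u=4.872000 w=6.615175

k=0: b·v=61.0×(-1.434)=-87.474000; √(2b)=11.045361; u=(-87.474000+(-29.425))/11.045361=-10.583538, w=(-87.474000−(-29.425))/11.045361=-5.255510
k=1: b·v=61.0×2.534=154.574000; √(2b)=11.045361; u=(154.574000+(-8.491))/11.045361=13.225733, w=(154.574000−(-8.491))/11.045361=14.763211
k=2: b·v=61.0×(-1.92)=-117.120000; √(2b)=11.045361; u=(-117.120000+18.696)/11.045361=-8.910890, w=(-117.120000−18.696)/11.045361=-12.296203
k=3: b·v=61.0×1.04=63.440000; √(2b)=11.045361; u=(63.440000+(-9.627))/11.045361=4.872000, w=(63.440000−(-9.627))/11.045361=6.615175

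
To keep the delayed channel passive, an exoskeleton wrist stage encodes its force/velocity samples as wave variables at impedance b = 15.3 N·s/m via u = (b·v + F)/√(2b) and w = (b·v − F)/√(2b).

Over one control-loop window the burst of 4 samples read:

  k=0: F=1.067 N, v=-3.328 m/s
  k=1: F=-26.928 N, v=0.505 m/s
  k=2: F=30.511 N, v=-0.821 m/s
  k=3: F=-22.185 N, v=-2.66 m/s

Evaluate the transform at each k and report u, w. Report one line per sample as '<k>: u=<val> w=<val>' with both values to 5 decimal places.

k=0: b·v=15.3×(-3.328)=-50.91840; √(2b)=5.53173; u=(-50.91840+1.067)/5.53173=-9.01191, w=(-50.91840−1.067)/5.53173=-9.39768
k=1: b·v=15.3×0.505=7.72650; √(2b)=5.53173; u=(7.72650+(-26.928))/5.53173=-3.47116, w=(7.72650−(-26.928))/5.53173=6.26468
k=2: b·v=15.3×(-0.821)=-12.56130; √(2b)=5.53173; u=(-12.56130+30.511)/5.53173=3.24486, w=(-12.56130−30.511)/5.53173=-7.78641
k=3: b·v=15.3×(-2.66)=-40.69800; √(2b)=5.53173; u=(-40.69800+(-22.185))/5.53173=-11.36770, w=(-40.69800−(-22.185))/5.53173=-3.34669

0: u=-9.01191 w=-9.39768
1: u=-3.47116 w=6.26468
2: u=3.24486 w=-7.78641
3: u=-11.36770 w=-3.34669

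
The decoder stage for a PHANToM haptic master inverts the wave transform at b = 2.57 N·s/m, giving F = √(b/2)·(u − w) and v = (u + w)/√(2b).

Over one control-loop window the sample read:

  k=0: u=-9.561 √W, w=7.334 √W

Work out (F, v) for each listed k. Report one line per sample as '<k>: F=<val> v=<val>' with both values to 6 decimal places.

k=0: u−w=-16.895000, u+w=-2.227000; √(b/2)=1.133578, √(2b)=2.267157; F=1.133578×(-16.895)=-19.151807, v=-2.227000/2.267157=-0.982288

0: F=-19.151807 v=-0.982288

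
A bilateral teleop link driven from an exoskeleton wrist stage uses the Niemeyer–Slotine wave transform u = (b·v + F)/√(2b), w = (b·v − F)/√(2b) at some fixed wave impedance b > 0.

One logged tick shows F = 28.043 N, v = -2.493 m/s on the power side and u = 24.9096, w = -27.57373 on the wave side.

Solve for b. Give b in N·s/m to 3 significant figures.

b = 0.571 N·s/m

u + w = -2.66413;  u + w = √(2b)·v, so √(2b) = -2.66413/(-2.493) = 1.06864.
b = (√(2b))²/2 = 1.14200/2 = 0.57100.
(Check via u − w = 2F/√(2b): u − w = 52.48333, 2F/√(2b) = 52.48332.)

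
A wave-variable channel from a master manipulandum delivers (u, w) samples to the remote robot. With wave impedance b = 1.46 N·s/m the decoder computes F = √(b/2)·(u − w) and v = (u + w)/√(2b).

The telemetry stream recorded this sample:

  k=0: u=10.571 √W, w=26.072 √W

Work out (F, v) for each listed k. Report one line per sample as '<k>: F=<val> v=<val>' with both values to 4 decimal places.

k=0: u−w=-15.5010, u+w=36.6430; √(b/2)=0.8544, √(2b)=1.7088; F=0.8544×(-15.501)=-13.2441, v=36.6430/1.7088=21.4437

0: F=-13.2441 v=21.4437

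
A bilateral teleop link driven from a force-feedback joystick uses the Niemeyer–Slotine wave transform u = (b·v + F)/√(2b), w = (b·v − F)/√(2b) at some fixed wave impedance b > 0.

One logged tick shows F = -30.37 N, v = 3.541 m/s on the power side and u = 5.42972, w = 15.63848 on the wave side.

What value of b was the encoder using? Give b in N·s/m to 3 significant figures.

b = 17.7 N·s/m

u + w = 21.0682;  u + w = √(2b)·v, so √(2b) = 21.0682/3.541 = 5.9498.
b = (√(2b))²/2 = 35.4000/2 = 17.7000.
(Check via u − w = 2F/√(2b): u − w = -10.2088, 2F/√(2b) = -10.2088.)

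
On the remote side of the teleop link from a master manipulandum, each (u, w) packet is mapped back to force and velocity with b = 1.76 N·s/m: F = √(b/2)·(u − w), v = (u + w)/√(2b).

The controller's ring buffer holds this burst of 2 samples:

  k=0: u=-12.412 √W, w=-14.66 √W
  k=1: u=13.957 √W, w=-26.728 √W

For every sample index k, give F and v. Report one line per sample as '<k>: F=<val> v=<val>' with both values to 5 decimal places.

0: F=2.10881 v=-14.42942
1: F=38.16591 v=-6.80697

k=0: u−w=2.24800, u+w=-27.07200; √(b/2)=0.93808, √(2b)=1.87617; F=0.93808×2.248=2.10881, v=-27.07200/1.87617=-14.42942
k=1: u−w=40.68500, u+w=-12.77100; √(b/2)=0.93808, √(2b)=1.87617; F=0.93808×40.685=38.16591, v=-12.77100/1.87617=-6.80697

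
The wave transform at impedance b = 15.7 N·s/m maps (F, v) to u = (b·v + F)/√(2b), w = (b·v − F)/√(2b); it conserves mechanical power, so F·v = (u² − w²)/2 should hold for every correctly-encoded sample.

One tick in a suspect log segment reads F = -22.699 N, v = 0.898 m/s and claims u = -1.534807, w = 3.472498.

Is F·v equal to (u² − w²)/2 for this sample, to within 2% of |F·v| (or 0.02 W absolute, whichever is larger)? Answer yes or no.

no

F·v = (-22.699)×0.898 = -20.383702 W.
(u² − w²)/2 = (2.355633 − 12.058242)/2 = -4.851305 W.
|Δ| = 15.532397;  2% of max(1, |F·v|) = 0.407674.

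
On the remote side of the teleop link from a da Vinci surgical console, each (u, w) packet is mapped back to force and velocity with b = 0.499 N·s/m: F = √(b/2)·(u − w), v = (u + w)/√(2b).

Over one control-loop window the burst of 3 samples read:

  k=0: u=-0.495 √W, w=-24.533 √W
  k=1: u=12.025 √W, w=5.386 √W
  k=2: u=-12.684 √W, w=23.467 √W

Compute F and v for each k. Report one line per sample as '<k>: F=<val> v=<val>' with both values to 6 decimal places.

k=0: u−w=24.038000, u+w=-25.028000; √(b/2)=0.499500, √(2b)=0.998999; F=0.499500×24.038=12.006975, v=-25.028000/0.998999=-25.053066
k=1: u−w=6.639000, u+w=17.411000; √(b/2)=0.499500, √(2b)=0.998999; F=0.499500×6.639=3.316179, v=17.411000/0.998999=17.428437
k=2: u−w=-36.151000, u+w=10.783000; √(b/2)=0.499500, √(2b)=0.998999; F=0.499500×(-36.151)=-18.057415, v=10.783000/0.998999=10.793799

0: F=12.006975 v=-25.053066
1: F=3.316179 v=17.428437
2: F=-18.057415 v=10.793799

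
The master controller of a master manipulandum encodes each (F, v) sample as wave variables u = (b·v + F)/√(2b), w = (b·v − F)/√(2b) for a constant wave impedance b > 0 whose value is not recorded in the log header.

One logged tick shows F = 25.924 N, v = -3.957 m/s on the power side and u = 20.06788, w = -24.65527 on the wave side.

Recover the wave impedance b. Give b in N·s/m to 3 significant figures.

u + w = -4.58739;  u + w = √(2b)·v, so √(2b) = -4.58739/(-3.957) = 1.15931.
b = (√(2b))²/2 = 1.34400/2 = 0.67200.
(Check via u − w = 2F/√(2b): u − w = 44.72315, 2F/√(2b) = 44.72315.)

b = 0.672 N·s/m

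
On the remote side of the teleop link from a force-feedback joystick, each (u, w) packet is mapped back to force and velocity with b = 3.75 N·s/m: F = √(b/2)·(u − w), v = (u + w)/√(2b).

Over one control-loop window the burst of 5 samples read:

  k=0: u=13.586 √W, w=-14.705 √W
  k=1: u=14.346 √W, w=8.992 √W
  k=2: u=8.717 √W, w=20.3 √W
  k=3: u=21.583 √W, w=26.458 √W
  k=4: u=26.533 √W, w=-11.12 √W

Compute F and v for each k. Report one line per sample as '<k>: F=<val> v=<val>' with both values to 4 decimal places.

0: F=38.7390 v=-0.4086
1: F=7.3313 v=8.5218
2: F=-15.8607 v=10.5955
3: F=-6.6754 v=17.5421
4: F=51.5585 v=5.6280

k=0: u−w=28.2910, u+w=-1.1190; √(b/2)=1.3693, √(2b)=2.7386; F=1.3693×28.291=38.7390, v=-1.1190/2.7386=-0.4086
k=1: u−w=5.3540, u+w=23.3380; √(b/2)=1.3693, √(2b)=2.7386; F=1.3693×5.354=7.3313, v=23.3380/2.7386=8.5218
k=2: u−w=-11.5830, u+w=29.0170; √(b/2)=1.3693, √(2b)=2.7386; F=1.3693×(-11.583)=-15.8607, v=29.0170/2.7386=10.5955
k=3: u−w=-4.8750, u+w=48.0410; √(b/2)=1.3693, √(2b)=2.7386; F=1.3693×(-4.875)=-6.6754, v=48.0410/2.7386=17.5421
k=4: u−w=37.6530, u+w=15.4130; √(b/2)=1.3693, √(2b)=2.7386; F=1.3693×37.653=51.5585, v=15.4130/2.7386=5.6280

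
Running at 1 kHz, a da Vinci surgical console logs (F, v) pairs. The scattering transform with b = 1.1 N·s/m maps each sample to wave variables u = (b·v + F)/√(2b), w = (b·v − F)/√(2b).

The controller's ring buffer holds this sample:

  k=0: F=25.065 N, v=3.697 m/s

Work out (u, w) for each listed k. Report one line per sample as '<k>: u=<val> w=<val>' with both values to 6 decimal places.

k=0: b·v=1.1×3.697=4.066700; √(2b)=1.483240; u=(4.066700+25.065)/1.483240=19.640588, w=(4.066700−25.065)/1.483240=-14.157051

0: u=19.640588 w=-14.157051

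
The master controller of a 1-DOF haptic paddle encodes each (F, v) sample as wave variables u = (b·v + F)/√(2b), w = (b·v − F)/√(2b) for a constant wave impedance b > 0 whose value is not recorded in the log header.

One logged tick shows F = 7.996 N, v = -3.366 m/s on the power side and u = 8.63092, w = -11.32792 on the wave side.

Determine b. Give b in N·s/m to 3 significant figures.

b = 0.321 N·s/m

u + w = -2.69700;  u + w = √(2b)·v, so √(2b) = -2.69700/(-3.366) = 0.80125.
b = (√(2b))²/2 = 0.64200/2 = 0.32100.
(Check via u − w = 2F/√(2b): u − w = 19.95884, 2F/√(2b) = 19.95887.)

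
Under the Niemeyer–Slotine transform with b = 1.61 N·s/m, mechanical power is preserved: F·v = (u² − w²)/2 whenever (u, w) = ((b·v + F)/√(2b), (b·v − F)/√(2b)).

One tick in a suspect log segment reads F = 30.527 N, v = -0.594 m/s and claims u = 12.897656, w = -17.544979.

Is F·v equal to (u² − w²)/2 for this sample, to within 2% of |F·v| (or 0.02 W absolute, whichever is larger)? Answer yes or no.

F·v = 30.527×(-0.594) = -18.133038 W.
(u² − w²)/2 = (166.349530 − 307.826288)/2 = -70.738379 W.
|Δ| = 52.605341;  2% of max(1, |F·v|) = 0.362661.

no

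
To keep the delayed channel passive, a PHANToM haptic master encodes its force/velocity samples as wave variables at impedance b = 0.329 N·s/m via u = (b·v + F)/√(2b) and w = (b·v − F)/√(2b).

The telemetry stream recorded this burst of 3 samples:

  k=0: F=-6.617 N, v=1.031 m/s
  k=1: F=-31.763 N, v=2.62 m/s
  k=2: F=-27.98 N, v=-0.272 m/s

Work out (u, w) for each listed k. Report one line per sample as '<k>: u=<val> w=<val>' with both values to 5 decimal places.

0: u=-7.73917 w=8.57549
1: u=-38.09429 w=40.21956
2: u=-34.60362 w=34.38298

k=0: b·v=0.329×1.031=0.33920; √(2b)=0.81117; u=(0.33920+(-6.617))/0.81117=-7.73917, w=(0.33920−(-6.617))/0.81117=8.57549
k=1: b·v=0.329×2.62=0.86198; √(2b)=0.81117; u=(0.86198+(-31.763))/0.81117=-38.09429, w=(0.86198−(-31.763))/0.81117=40.21956
k=2: b·v=0.329×(-0.272)=-0.08949; √(2b)=0.81117; u=(-0.08949+(-27.98))/0.81117=-34.60362, w=(-0.08949−(-27.98))/0.81117=34.38298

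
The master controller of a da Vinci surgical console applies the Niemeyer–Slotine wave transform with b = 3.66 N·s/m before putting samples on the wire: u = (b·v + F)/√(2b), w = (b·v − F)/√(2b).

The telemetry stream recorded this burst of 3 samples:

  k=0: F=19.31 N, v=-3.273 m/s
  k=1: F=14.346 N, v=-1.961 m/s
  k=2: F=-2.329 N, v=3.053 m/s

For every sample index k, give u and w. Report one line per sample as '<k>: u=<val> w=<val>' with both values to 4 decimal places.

k=0: b·v=3.66×(-3.273)=-11.9792; √(2b)=2.7055; u=(-11.9792+19.31)/2.7055=2.7095, w=(-11.9792−19.31)/2.7055=-11.5648
k=1: b·v=3.66×(-1.961)=-7.1773; √(2b)=2.7055; u=(-7.1773+14.346)/2.7055=2.6496, w=(-7.1773−14.346)/2.7055=-7.9552
k=2: b·v=3.66×3.053=11.1740; √(2b)=2.7055; u=(11.1740+(-2.329))/2.7055=3.2692, w=(11.1740−(-2.329))/2.7055=4.9908

0: u=2.7095 w=-11.5648
1: u=2.6496 w=-7.9552
2: u=3.2692 w=4.9908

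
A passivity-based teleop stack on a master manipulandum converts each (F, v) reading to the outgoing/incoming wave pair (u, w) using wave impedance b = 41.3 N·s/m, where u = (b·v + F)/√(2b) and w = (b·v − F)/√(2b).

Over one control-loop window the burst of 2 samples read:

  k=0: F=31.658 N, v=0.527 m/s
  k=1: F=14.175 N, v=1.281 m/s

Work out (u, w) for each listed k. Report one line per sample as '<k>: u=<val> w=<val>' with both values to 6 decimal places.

0: u=5.878128 w=-1.088513
1: u=7.380826 w=4.261484

k=0: b·v=41.3×0.527=21.765100; √(2b)=9.088454; u=(21.765100+31.658)/9.088454=5.878128, w=(21.765100−31.658)/9.088454=-1.088513
k=1: b·v=41.3×1.281=52.905300; √(2b)=9.088454; u=(52.905300+14.175)/9.088454=7.380826, w=(52.905300−14.175)/9.088454=4.261484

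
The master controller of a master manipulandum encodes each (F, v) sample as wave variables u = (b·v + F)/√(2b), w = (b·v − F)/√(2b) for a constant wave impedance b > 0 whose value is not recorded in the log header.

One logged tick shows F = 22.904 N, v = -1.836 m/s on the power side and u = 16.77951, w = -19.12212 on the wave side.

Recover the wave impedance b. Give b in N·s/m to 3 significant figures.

u + w = -2.3426;  u + w = √(2b)·v, so √(2b) = -2.3426/(-1.836) = 1.2759.
b = (√(2b))²/2 = 1.6280/2 = 0.8140.
(Check via u − w = 2F/√(2b): u − w = 35.9016, 2F/√(2b) = 35.9016.)

b = 0.814 N·s/m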